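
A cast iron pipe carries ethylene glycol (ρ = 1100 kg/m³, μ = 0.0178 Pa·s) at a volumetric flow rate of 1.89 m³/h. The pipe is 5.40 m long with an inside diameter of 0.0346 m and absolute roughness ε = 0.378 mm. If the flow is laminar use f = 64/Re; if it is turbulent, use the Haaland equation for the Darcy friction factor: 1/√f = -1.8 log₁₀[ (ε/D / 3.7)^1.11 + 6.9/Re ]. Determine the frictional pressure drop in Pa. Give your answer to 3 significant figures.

Q = 1.89 m³/h = 1.89/3600 = 0.000525 m³/s.
Cross-sectional area A = πD²/4 = π(0.0346)²/4 = 0.0009402 m²; mean velocity V = Q/A = 0.000525/0.0009402 = 0.5584 m/s.
Reynolds number Re = ρVD/μ = 1100 · 0.5584 · 0.0346 / 0.0178 = 1194.
Re < 2300 → laminar flow, so f = 64/Re = 64/1194 = 0.05361 (the turbulent correlation is not needed).
Darcy-Weisbach: ΔP = f(L/D)(ρV²/2) = 0.05361·(5.4/0.0346)·(1100·0.5584²/2) = 0.05361·156.1·171.5 = 1435 Pa.

ΔP ≈ 1430 Pa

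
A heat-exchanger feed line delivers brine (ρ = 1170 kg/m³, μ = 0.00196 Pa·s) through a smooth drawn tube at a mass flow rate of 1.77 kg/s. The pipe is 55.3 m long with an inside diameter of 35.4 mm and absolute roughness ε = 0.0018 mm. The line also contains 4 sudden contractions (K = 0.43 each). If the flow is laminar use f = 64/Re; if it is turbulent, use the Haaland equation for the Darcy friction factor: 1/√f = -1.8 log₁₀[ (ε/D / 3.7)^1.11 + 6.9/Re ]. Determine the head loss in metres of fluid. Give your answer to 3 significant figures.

A = πD²/4 = π(0.0354)²/4 = 0.0009842 m²; mean velocity V = ṁ/(ρA) = 1.77/(1170 · 0.0009842) = 1.537 m/s.
Reynolds number Re = ρVD/μ = 1170 · 1.537 · 0.0354 / 0.00196 = 3.248e+04.
Re > 4000 → turbulent. Relative roughness ε/D = 1.8e-06/0.0354 = 5.08e-05. Haaland: 1/√f = -1.8 log₁₀[(5.08e-05/3.7)^1.11 + 6.9/3.248e+04] = -1.8 log₁₀[4.01e-06 + 0.000212] = 6.596, so f = 0.02298.
Total minor-loss coefficient ΣK = 4·0.43 = 1.72.
ΔP = [f·L/D + ΣK]·(ρV²/2) = [0.02298·55.3/0.0354 + 1.72]·(1170·1.537²/2) = [35.9 + 1.72]·1382 = 5.2e+04 Pa.
Head loss h_f = ΔP/(ρg) = 5.2e+04/(1170·9.81) = 4.53 m.

h_f ≈ 4.53 m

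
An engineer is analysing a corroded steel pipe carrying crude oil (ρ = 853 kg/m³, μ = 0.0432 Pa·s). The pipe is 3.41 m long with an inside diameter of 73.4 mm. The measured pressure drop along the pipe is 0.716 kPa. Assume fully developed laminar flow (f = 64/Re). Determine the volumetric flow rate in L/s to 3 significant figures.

For laminar flow, f = 64/Re with Re = ρVD/μ, so Darcy-Weisbach reduces to ΔP = 32μLV/D². Solving for V: V = ΔP·D²/(32μL) = 716·(0.0734)²/(32·0.0432·3.41) = 0.8183 m/s.
Check: Re = ρVD/μ = 853·0.8183·0.0734/0.0432 = 1186 < 2300, so the laminar assumption holds.
Q = V·A = 0.8183·(π/4·0.0734²) = 0.003463 m³/s = 3.46 L/s.

Q ≈ 3.46 L/s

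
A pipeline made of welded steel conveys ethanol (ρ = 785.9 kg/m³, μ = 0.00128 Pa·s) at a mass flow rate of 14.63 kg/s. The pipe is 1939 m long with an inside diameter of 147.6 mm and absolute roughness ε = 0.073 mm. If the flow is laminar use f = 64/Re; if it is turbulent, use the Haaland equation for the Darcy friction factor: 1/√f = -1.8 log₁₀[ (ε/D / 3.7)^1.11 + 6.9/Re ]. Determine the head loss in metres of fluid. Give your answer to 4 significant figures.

h_f ≈ 15.91 m

A = πD²/4 = π(0.1476)²/4 = 0.01711 m²; mean velocity V = ṁ/(ρA) = 14.63/(785.9 · 0.01711) = 1.088 m/s.
Reynolds number Re = ρVD/μ = 785.9 · 1.088 · 0.1476 / 0.00128 = 9.86e+04.
Re > 4000 → turbulent. Relative roughness ε/D = 7.3e-05/0.1476 = 0.000495. Haaland: 1/√f = -1.8 log₁₀[(0.000495/3.7)^1.11 + 6.9/9.86e+04] = -1.8 log₁₀[5.01e-05 + 7e-05] = 7.057, so f = 0.02008.
Darcy-Weisbach: ΔP = f(L/D)(ρV²/2) = 0.02008·(1939/0.1476)·(785.9·1.088²/2) = 0.02008·1.314e+04·465.1 = 1.227e+05 Pa.
Head loss h_f = ΔP/(ρg) = 1.227e+05/(785.9·9.81) = 15.91 m.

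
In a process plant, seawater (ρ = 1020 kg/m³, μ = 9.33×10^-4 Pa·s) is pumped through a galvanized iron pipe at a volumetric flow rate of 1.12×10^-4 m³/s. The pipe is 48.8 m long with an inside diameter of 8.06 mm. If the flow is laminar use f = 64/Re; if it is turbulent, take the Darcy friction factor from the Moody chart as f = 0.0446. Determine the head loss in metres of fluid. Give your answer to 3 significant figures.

Cross-sectional area A = πD²/4 = π(0.00806)²/4 = 5.102e-05 m²; mean velocity V = Q/A = 0.000112/5.102e-05 = 2.195 m/s.
Reynolds number Re = ρVD/μ = 1020 · 2.195 · 0.00806 / 0.000933 = 1.934e+04.
Re > 4000 → turbulent; use the Moody-chart value f = 0.0446.
Darcy-Weisbach: ΔP = f(L/D)(ρV²/2) = 0.0446·(48.8/0.00806)·(1020·2.195²/2) = 0.0446·6055·2457 = 6.636e+05 Pa.
Head loss h_f = ΔP/(ρg) = 6.636e+05/(1020·9.81) = 66.3 m.

h_f ≈ 66.3 m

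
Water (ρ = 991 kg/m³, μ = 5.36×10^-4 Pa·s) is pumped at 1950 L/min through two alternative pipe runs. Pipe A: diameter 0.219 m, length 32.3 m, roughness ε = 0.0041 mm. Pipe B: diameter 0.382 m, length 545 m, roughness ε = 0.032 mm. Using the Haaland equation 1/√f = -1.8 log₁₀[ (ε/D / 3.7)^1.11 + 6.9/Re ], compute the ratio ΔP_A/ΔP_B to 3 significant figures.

ΔP_A/ΔP_B ≈ 0.841

Pipe A: V = Q/A = 0.0325/0.03767 = 0.8628 m/s; Re = 3.493e+05; ε/D = 1.87e-05; Haaland → f = 0.01411; ΔP_A = f(L/D)(ρV²/2) = 767.8 Pa.
Pipe B: V = Q/A = 0.0325/0.1146 = 0.2836 m/s; Re = 2.003e+05; ε/D = 8.38e-05; Haaland → f = 0.01607; ΔP_B = f(L/D)(ρV²/2) = 913.5 Pa.
ΔP_A/ΔP_B = 767.8/913.5 = 0.841.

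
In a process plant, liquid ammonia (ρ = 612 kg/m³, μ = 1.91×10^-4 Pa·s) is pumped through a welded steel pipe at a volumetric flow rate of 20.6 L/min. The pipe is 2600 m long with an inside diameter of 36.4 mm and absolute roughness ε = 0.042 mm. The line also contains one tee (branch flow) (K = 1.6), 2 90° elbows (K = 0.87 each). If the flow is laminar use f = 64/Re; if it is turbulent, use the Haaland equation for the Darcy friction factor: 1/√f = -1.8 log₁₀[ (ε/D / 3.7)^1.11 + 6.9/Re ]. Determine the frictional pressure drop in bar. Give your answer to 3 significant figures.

Q = 20.6 L/min = 20.6/60000 = 0.0003433 m³/s.
Cross-sectional area A = πD²/4 = π(0.0364)²/4 = 0.001041 m²; mean velocity V = Q/A = 0.0003433/0.001041 = 0.3299 m/s.
Reynolds number Re = ρVD/μ = 612 · 0.3299 · 0.0364 / 0.000191 = 3.848e+04.
Re > 4000 → turbulent. Relative roughness ε/D = 4.2e-05/0.0364 = 0.00115. Haaland: 1/√f = -1.8 log₁₀[(0.00115/3.7)^1.11 + 6.9/3.848e+04] = -1.8 log₁₀[0.000128 + 0.000179] = 6.322, so f = 0.02502.
Total minor-loss coefficient ΣK = 1·1.6 + 2·0.87 = 3.34.
ΔP = [f·L/D + ΣK]·(ρV²/2) = [0.02502·2600/0.0364 + 3.34]·(612·0.3299²/2) = [1787 + 3.34]·33.31 = 5.965e+04 Pa.
ΔP = 5.965e+04 Pa = 0.596 bar.

ΔP ≈ 0.596 bar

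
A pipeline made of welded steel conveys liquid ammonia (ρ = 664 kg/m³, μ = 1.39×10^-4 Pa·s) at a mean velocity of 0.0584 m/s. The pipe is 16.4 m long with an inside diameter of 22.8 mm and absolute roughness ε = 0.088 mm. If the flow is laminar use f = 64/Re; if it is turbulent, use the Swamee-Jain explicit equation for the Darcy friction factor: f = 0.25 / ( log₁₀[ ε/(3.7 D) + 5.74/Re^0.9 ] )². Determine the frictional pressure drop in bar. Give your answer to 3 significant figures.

ΔP ≈ 3.27×10^-4 bar

Reynolds number Re = ρVD/μ = 664 · 0.0584 · 0.0228 / 0.000139 = 6361.
Re > 4000 → turbulent. Relative roughness ε/D = 8.8e-05/0.0228 = 0.00386. Swamee-Jain: f = 0.25/(log₁₀[0.00386/3.7 + 5.74/6361^0.9])² = 0.25/(log₁₀[0.00104 + 0.00217])² = 0.25/(-2.494)² = 0.04021.
Darcy-Weisbach: ΔP = f(L/D)(ρV²/2) = 0.04021·(16.4/0.0228)·(664·0.0584²/2) = 0.04021·719.3·1.132 = 32.75 Pa.
ΔP = 32.75 Pa = 3.27×10^-4 bar.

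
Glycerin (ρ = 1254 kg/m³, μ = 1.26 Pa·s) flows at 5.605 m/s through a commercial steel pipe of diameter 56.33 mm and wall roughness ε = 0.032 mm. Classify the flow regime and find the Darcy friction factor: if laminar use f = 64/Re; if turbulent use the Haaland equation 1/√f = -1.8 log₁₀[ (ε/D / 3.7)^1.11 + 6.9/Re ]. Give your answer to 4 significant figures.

f ≈ 0.2037

Re = ρVD/μ = 1254·5.605·0.05633/1.26 = 314.2.
Re < 2300 → laminar, so f = 64/Re = 0.2037 (roughness is irrelevant in laminar flow).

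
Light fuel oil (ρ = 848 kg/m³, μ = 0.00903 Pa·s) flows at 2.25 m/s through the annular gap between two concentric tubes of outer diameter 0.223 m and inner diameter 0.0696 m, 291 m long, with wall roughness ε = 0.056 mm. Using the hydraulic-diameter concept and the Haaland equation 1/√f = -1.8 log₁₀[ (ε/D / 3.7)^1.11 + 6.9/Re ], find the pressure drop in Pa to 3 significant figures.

Hydraulic diameter D_h = 4A/P = D_o - D_i = 0.223 - 0.0696 = 0.1534 m.
Re = ρVD_h/μ = 848·2.25·0.1534/0.00903 = 3.241e+04.
ε/D_h = 5.6e-05/0.1534 = 0.000365; Haaland gives 1/√f = -1.8 log₁₀[3.58e-05+0.000213] = 6.488, so f = 0.02376.
ΔP = f(L/D_h)(ρV²/2) = 0.02376·291/0.1534·2146 = 9.674e+04 Pa.

ΔP ≈ 96700 Pa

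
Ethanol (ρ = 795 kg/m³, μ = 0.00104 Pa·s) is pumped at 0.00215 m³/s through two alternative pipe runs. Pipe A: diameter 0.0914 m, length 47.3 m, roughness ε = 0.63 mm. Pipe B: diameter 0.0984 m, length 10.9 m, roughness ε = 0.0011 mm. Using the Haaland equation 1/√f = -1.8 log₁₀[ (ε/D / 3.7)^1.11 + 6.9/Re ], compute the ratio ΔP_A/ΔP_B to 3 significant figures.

Pipe A: V = Q/A = 0.00215/0.006561 = 0.3277 m/s; Re = 2.289e+04; ε/D = 0.00689; Haaland → f = 0.03648; ΔP_A = f(L/D)(ρV²/2) = 805.9 Pa.
Pipe B: V = Q/A = 0.00215/0.007605 = 0.2827 m/s; Re = 2.127e+04; ε/D = 1.12e-05; Haaland → f = 0.02537; ΔP_B = f(L/D)(ρV²/2) = 89.29 Pa.
ΔP_A/ΔP_B = 805.9/89.29 = 9.02.

ΔP_A/ΔP_B ≈ 9.02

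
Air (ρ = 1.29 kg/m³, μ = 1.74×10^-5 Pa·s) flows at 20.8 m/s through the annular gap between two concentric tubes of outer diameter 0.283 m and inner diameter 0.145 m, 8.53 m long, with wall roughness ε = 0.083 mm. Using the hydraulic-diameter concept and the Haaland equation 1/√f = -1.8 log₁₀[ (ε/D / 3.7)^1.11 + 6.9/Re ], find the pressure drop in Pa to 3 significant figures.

ΔP ≈ 329 Pa

Hydraulic diameter D_h = 4A/P = D_o - D_i = 0.283 - 0.145 = 0.138 m.
Re = ρVD_h/μ = 1.29·20.8·0.138/1.74e-05 = 2.128e+05.
ε/D_h = 8.3e-05/0.138 = 0.000601; Haaland gives 1/√f = -1.8 log₁₀[6.23e-05+3.24e-05] = 7.243, so f = 0.01906.
ΔP = f(L/D_h)(ρV²/2) = 0.01906·8.53/0.138·279.1 = 328.8 Pa.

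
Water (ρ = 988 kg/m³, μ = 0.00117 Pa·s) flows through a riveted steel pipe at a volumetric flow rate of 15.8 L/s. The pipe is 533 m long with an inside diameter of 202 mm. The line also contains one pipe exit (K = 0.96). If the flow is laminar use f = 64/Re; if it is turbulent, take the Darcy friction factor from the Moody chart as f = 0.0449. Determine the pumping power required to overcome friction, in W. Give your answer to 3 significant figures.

Q = 15.8 L/s = 15.8/1000 = 0.0158 m³/s.
Cross-sectional area A = πD²/4 = π(0.202)²/4 = 0.03205 m²; mean velocity V = Q/A = 0.0158/0.03205 = 0.493 m/s.
Reynolds number Re = ρVD/μ = 988 · 0.493 · 0.202 / 0.00117 = 8.41e+04.
Re > 4000 → turbulent; use the Moody-chart value f = 0.0449.
Total minor-loss coefficient ΣK = 1·0.96 = 0.96.
ΔP = [f·L/D + ΣK]·(ρV²/2) = [0.0449·533/0.202 + 0.96]·(988·0.493²/2) = [118.5 + 0.96]·120.1 = 1.434e+04 Pa.
Pumping power P = QΔP = 0.0158·1.434e+04 = 226.6 W = 227 W.

P ≈ 227 W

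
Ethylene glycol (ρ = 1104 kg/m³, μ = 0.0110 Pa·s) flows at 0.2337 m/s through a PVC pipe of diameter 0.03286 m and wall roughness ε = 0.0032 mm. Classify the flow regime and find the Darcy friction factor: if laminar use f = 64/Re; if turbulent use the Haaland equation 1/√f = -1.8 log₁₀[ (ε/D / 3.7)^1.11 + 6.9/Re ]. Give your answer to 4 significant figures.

f ≈ 0.08304

Re = ρVD/μ = 1104·0.2337·0.03286/0.011 = 770.7.
Re < 2300 → laminar, so f = 64/Re = 0.08304 (roughness is irrelevant in laminar flow).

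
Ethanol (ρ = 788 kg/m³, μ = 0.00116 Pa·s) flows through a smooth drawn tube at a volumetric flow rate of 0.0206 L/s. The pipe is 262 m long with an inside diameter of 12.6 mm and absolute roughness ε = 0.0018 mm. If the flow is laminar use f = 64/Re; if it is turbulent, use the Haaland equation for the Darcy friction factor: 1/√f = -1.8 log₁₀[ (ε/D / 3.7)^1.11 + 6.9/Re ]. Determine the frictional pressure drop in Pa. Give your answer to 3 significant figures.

ΔP ≈ 10100 Pa

Q = 0.0206 L/s = 0.0206/1000 = 2.06e-05 m³/s.
Cross-sectional area A = πD²/4 = π(0.0126)²/4 = 0.0001247 m²; mean velocity V = Q/A = 2.06e-05/0.0001247 = 0.1652 m/s.
Reynolds number Re = ρVD/μ = 788 · 0.1652 · 0.0126 / 0.00116 = 1414.
Re < 2300 → laminar flow, so f = 64/Re = 64/1414 = 0.04526 (the turbulent correlation is not needed).
Darcy-Weisbach: ΔP = f(L/D)(ρV²/2) = 0.04526·(262/0.0126)·(788·0.1652²/2) = 0.04526·2.079e+04·10.75 = 1.012e+04 Pa.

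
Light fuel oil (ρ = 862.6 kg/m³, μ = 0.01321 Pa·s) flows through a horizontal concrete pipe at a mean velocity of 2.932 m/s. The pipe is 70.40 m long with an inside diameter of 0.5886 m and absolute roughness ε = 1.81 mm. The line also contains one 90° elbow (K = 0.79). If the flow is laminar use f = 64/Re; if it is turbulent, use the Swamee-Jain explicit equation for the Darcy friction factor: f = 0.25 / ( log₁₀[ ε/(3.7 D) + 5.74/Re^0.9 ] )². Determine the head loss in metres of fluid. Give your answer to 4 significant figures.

Reynolds number Re = ρVD/μ = 862.6 · 2.932 · 0.5886 / 0.0132 = 1.127e+05.
Re > 4000 → turbulent. Relative roughness ε/D = 0.00181/0.5886 = 0.00308. Swamee-Jain: f = 0.25/(log₁₀[0.00308/3.7 + 5.74/1.127e+05^0.9])² = 0.25/(log₁₀[0.000831 + 0.000163])² = 0.25/(-3.003)² = 0.02773.
Total minor-loss coefficient ΣK = 1·0.79 = 0.79.
ΔP = [f·L/D + ΣK]·(ρV²/2) = [0.02773·70.4/0.5886 + 0.79]·(862.6·2.932²/2) = [3.317 + 0.79]·3708 = 1.523e+04 Pa.
Head loss h_f = ΔP/(ρg) = 1.523e+04/(862.6·9.81) = 1.799 m.

h_f ≈ 1.799 m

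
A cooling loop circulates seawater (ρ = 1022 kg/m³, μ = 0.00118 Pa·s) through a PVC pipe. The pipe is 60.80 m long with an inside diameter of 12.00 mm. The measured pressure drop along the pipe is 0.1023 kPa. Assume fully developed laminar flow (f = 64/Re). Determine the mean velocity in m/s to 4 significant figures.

V ≈ 0.006417 m/s

For laminar flow, f = 64/Re with Re = ρVD/μ, so Darcy-Weisbach reduces to ΔP = 32μLV/D². Solving for V: V = ΔP·D²/(32μL) = 102.3·(0.012)²/(32·0.00118·60.8) = 0.006417 m/s.
Check: Re = ρVD/μ = 1022·0.006417·0.012/0.00118 = 66.69 < 2300, so the laminar assumption holds.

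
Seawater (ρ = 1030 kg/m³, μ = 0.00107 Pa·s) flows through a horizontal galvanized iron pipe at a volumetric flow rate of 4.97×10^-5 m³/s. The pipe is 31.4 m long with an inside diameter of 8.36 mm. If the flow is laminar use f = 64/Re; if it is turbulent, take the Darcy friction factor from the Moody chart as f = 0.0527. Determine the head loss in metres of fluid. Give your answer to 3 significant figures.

Cross-sectional area A = πD²/4 = π(0.00836)²/4 = 5.489e-05 m²; mean velocity V = Q/A = 4.97e-05/5.489e-05 = 0.9054 m/s.
Reynolds number Re = ρVD/μ = 1030 · 0.9054 · 0.00836 / 0.00107 = 7286.
Re > 4000 → turbulent; use the Moody-chart value f = 0.0527.
Darcy-Weisbach: ΔP = f(L/D)(ρV²/2) = 0.0527·(31.4/0.00836)·(1030·0.9054²/2) = 0.0527·3756·422.2 = 8.357e+04 Pa.
Head loss h_f = ΔP/(ρg) = 8.357e+04/(1030·9.81) = 8.27 m.

h_f ≈ 8.27 m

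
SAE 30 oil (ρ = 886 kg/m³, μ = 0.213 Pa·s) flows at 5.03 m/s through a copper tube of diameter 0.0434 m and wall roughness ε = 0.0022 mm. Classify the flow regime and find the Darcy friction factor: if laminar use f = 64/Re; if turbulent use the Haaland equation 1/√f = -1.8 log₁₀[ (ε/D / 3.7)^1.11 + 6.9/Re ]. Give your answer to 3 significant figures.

f ≈ 0.0705

Re = ρVD/μ = 886·5.03·0.0434/0.213 = 908.1.
Re < 2300 → laminar, so f = 64/Re = 0.07048 (roughness is irrelevant in laminar flow).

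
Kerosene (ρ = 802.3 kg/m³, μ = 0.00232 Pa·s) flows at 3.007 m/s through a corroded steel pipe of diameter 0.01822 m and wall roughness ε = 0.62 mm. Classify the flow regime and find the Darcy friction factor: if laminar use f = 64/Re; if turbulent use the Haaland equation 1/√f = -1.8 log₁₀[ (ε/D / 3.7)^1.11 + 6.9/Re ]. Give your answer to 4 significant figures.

f ≈ 0.06193

Re = ρVD/μ = 802.3·3.007·0.01822/0.00232 = 1.895e+04.
Re > 4000 → turbulent. ε/D = 0.00062/0.01822 = 0.034; Haaland: 1/√f = -1.8 log₁₀[0.00549 + 0.000364] = 4.018, so f = 0.06193.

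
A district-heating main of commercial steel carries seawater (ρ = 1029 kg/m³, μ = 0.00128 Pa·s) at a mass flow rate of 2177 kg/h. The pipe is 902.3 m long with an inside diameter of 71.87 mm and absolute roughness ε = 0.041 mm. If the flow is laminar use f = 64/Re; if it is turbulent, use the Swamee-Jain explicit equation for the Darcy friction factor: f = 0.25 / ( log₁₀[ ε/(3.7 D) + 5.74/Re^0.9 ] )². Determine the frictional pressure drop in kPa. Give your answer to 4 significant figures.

ΔP ≈ 4.535 kPa

ṁ = 2177 kg/h = 2177/3600 = 0.6047 kg/s.
A = πD²/4 = π(0.07187)²/4 = 0.004057 m²; mean velocity V = ṁ/(ρA) = 0.6047/(1029 · 0.004057) = 0.1449 m/s.
Reynolds number Re = ρVD/μ = 1029 · 0.1449 · 0.07187 / 0.00128 = 8370.
Re > 4000 → turbulent. Relative roughness ε/D = 4.1e-05/0.07187 = 0.00057. Swamee-Jain: f = 0.25/(log₁₀[0.00057/3.7 + 5.74/8370^0.9])² = 0.25/(log₁₀[0.000154 + 0.00169])² = 0.25/(-2.734)² = 0.03345.
Darcy-Weisbach: ΔP = f(L/D)(ρV²/2) = 0.03345·(902.3/0.07187)·(1029·0.1449²/2) = 0.03345·1.255e+04·10.8 = 4535 Pa.
ΔP = 4535 Pa = 4.535 kPa.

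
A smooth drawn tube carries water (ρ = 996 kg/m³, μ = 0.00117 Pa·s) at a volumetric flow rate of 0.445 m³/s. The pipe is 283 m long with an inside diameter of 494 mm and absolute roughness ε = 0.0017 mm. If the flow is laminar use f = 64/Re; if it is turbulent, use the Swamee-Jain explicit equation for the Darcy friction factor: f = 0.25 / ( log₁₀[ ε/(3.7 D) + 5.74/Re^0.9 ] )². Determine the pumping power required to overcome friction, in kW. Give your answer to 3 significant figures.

Cross-sectional area A = πD²/4 = π(0.494)²/4 = 0.1917 m²; mean velocity V = Q/A = 0.445/0.1917 = 2.322 m/s.
Reynolds number Re = ρVD/μ = 996 · 2.322 · 0.494 / 0.00117 = 9.764e+05.
Re > 4000 → turbulent. Relative roughness ε/D = 1.7e-06/0.494 = 3.44e-06. Swamee-Jain: f = 0.25/(log₁₀[3.44e-06/3.7 + 5.74/9.764e+05^0.9])² = 0.25/(log₁₀[9.3e-07 + 2.33e-05])² = 0.25/(-4.615)² = 0.01174.
Darcy-Weisbach: ΔP = f(L/D)(ρV²/2) = 0.01174·(283/0.494)·(996·2.322²/2) = 0.01174·572.9·2684 = 1.805e+04 Pa.
Pumping power P = QΔP = 0.445·1.805e+04 = 8034 W = 8.03 kW.

P ≈ 8.03 kW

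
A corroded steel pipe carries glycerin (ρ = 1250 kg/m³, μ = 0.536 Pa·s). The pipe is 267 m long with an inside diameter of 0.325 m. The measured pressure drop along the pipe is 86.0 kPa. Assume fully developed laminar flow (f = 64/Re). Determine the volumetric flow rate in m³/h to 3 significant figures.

Q ≈ 592 m³/h

For laminar flow, f = 64/Re with Re = ρVD/μ, so Darcy-Weisbach reduces to ΔP = 32μLV/D². Solving for V: V = ΔP·D²/(32μL) = 8.6e+04·(0.325)²/(32·0.536·267) = 1.984 m/s.
Check: Re = ρVD/μ = 1250·1.984·0.325/0.536 = 1503 < 2300, so the laminar assumption holds.
Q = V·A = 1.984·(π/4·0.325²) = 0.1645 m³/s = 592 m³/h.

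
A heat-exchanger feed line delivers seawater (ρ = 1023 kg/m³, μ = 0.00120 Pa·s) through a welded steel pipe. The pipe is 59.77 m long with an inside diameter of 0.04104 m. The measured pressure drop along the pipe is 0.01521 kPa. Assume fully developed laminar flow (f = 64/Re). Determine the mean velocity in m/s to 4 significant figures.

V ≈ 0.01116 m/s

For laminar flow, f = 64/Re with Re = ρVD/μ, so Darcy-Weisbach reduces to ΔP = 32μLV/D². Solving for V: V = ΔP·D²/(32μL) = 15.21·(0.04104)²/(32·0.0012·59.77) = 0.01116 m/s.
Check: Re = ρVD/μ = 1023·0.01116·0.04104/0.0012 = 390.5 < 2300, so the laminar assumption holds.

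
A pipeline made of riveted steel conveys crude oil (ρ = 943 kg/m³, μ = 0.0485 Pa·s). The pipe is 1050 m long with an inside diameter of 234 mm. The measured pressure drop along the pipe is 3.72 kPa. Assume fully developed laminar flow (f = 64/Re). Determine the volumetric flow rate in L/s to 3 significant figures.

For laminar flow, f = 64/Re with Re = ρVD/μ, so Darcy-Weisbach reduces to ΔP = 32μLV/D². Solving for V: V = ΔP·D²/(32μL) = 3720·(0.234)²/(32·0.0485·1050) = 0.125 m/s.
Check: Re = ρVD/μ = 943·0.125·0.234/0.0485 = 568.7 < 2300, so the laminar assumption holds.
Q = V·A = 0.125·(π/4·0.234²) = 0.005375 m³/s = 5.38 L/s.

Q ≈ 5.38 L/s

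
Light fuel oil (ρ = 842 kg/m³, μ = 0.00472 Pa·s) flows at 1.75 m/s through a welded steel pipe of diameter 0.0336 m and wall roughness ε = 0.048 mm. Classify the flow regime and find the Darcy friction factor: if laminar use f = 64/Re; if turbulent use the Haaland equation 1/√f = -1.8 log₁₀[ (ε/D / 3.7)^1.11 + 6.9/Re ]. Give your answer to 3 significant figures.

f ≈ 0.0324

Re = ρVD/μ = 842·1.75·0.0336/0.00472 = 1.049e+04.
Re > 4000 → turbulent. ε/D = 4.8e-05/0.0336 = 0.00143; Haaland: 1/√f = -1.8 log₁₀[0.000163 + 0.000658] = 5.555, so f = 0.03241.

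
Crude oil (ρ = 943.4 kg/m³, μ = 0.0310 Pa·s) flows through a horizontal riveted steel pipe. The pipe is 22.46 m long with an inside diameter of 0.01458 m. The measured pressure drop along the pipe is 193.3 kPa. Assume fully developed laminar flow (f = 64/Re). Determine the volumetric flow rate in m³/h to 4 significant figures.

Q ≈ 1.108 m³/h

For laminar flow, f = 64/Re with Re = ρVD/μ, so Darcy-Weisbach reduces to ΔP = 32μLV/D². Solving for V: V = ΔP·D²/(32μL) = 1.933e+05·(0.01458)²/(32·0.031·22.46) = 1.844 m/s.
Check: Re = ρVD/μ = 943.4·1.844·0.01458/0.031 = 818.3 < 2300, so the laminar assumption holds.
Q = V·A = 1.844·(π/4·0.01458²) = 0.0003079 m³/s = 1.108 m³/h.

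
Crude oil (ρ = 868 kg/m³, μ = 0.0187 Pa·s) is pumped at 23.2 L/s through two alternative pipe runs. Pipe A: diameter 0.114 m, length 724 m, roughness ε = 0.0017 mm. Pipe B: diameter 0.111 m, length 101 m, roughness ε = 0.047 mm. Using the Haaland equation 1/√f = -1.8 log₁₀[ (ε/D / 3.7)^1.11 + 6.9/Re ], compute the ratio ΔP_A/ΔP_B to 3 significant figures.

ΔP_A/ΔP_B ≈ 6.20

Pipe A: V = Q/A = 0.0232/0.01021 = 2.273 m/s; Re = 1.203e+04; ε/D = 1.49e-05; Haaland → f = 0.02939; ΔP_A = f(L/D)(ρV²/2) = 4.185e+05 Pa.
Pipe B: V = Q/A = 0.0232/0.009677 = 2.397 m/s; Re = 1.235e+04; ε/D = 0.000423; Haaland → f = 0.02974; ΔP_B = f(L/D)(ρV²/2) = 6.751e+04 Pa.
ΔP_A/ΔP_B = 4.185e+05/6.751e+04 = 6.20.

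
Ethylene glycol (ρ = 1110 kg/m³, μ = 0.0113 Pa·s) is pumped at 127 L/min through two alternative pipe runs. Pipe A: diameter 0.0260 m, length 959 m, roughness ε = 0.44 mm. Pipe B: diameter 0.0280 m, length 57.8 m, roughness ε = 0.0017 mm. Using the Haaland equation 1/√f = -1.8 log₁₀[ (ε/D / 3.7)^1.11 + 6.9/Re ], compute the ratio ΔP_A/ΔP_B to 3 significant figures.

ΔP_A/ΔP_B ≈ 37.9

Pipe A: V = Q/A = 0.002117/0.0005309 = 3.987 m/s; Re = 1.018e+04; ε/D = 0.0169; Haaland → f = 0.04962; ΔP_A = f(L/D)(ρV²/2) = 1.615e+07 Pa.
Pipe B: V = Q/A = 0.002117/0.0006158 = 3.438 m/s; Re = 9455; ε/D = 6.07e-05; Haaland → f = 0.03143; ΔP_B = f(L/D)(ρV²/2) = 4.254e+05 Pa.
ΔP_A/ΔP_B = 1.615e+07/4.254e+05 = 37.9.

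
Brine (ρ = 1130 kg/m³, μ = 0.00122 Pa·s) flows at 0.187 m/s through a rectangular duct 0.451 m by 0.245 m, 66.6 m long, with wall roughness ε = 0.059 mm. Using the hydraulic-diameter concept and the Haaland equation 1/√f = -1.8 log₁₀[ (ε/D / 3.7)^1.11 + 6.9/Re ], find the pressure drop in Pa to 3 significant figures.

ΔP ≈ 86.4 Pa

Hydraulic diameter D_h = 4A/P = 4·(0.451·0.245)/(2·(0.451+0.245)) = 0.442/1.392 = 0.3175 m.
Re = ρVD_h/μ = 1130·0.187·0.3175/0.00122 = 5.5e+04.
ε/D_h = 5.9e-05/0.3175 = 0.000186; Haaland gives 1/√f = -1.8 log₁₀[1.69e-05+0.000125] = 6.924, so f = 0.02086.
ΔP = f(L/D_h)(ρV²/2) = 0.02086·66.6/0.3175·19.76 = 86.45 Pa.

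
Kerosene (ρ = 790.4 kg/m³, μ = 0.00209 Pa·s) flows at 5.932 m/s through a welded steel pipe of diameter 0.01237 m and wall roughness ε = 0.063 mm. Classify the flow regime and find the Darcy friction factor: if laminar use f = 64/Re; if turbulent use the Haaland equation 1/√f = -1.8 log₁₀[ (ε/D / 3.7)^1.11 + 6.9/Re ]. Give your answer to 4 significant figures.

f ≈ 0.03343

Re = ρVD/μ = 790.4·5.932·0.01237/0.00209 = 2.775e+04.
Re > 4000 → turbulent. ε/D = 6.3e-05/0.01237 = 0.00509; Haaland: 1/√f = -1.8 log₁₀[0.000667 + 0.000249] = 5.469, so f = 0.03343.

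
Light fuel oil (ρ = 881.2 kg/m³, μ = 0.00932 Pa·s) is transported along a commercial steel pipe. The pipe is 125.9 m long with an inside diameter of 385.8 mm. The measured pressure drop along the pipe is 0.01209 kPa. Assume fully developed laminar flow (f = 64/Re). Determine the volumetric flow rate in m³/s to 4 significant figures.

For laminar flow, f = 64/Re with Re = ρVD/μ, so Darcy-Weisbach reduces to ΔP = 32μLV/D². Solving for V: V = ΔP·D²/(32μL) = 12.09·(0.3858)²/(32·0.00932·125.9) = 0.04792 m/s.
Check: Re = ρVD/μ = 881.2·0.04792·0.3858/0.00932 = 1748 < 2300, so the laminar assumption holds.
Q = V·A = 0.04792·(π/4·0.3858²) = 0.005602 m³/s = 0.005602 m³/s.

Q ≈ 0.005602 m³/s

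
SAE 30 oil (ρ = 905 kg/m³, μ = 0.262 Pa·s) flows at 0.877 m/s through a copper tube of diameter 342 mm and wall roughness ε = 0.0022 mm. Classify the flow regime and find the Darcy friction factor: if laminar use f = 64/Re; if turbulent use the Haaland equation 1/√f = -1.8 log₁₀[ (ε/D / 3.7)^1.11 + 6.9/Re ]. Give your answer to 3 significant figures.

Re = ρVD/μ = 905·0.877·0.342/0.262 = 1036.
Re < 2300 → laminar, so f = 64/Re = 0.06177 (roughness is irrelevant in laminar flow).

f ≈ 0.0618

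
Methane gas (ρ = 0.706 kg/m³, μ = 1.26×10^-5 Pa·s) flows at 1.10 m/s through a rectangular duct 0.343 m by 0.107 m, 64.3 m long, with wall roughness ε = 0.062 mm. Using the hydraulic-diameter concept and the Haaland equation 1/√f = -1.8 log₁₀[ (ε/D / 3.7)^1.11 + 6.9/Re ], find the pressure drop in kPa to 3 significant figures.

Hydraulic diameter D_h = 4A/P = 4·(0.343·0.107)/(2·(0.343+0.107)) = 0.1468/0.9 = 0.1631 m.
Re = ρVD_h/μ = 0.706·1.1·0.1631/1.26e-05 = 1.005e+04.
ε/D_h = 6.2e-05/0.1631 = 0.00038; Haaland gives 1/√f = -1.8 log₁₀[3.74e-05+0.000686] = 5.653, so f = 0.0313.
ΔP = f(L/D_h)(ρV²/2) = 0.0313·64.3/0.1631·0.4271 = 5.269 Pa.
ΔP = 0.00527 kPa.

ΔP ≈ 0.00527 kPa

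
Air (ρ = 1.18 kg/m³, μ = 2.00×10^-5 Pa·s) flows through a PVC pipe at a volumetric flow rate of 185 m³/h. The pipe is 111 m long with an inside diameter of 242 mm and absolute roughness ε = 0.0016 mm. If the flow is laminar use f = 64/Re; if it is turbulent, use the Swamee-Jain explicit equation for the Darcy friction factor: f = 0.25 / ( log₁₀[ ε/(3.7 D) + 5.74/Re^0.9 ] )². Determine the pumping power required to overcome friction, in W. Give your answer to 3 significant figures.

P ≈ 0.475 W

Q = 185 m³/h = 185/3600 = 0.05139 m³/s.
Cross-sectional area A = πD²/4 = π(0.242)²/4 = 0.046 m²; mean velocity V = Q/A = 0.05139/0.046 = 1.117 m/s.
Reynolds number Re = ρVD/μ = 1.18 · 1.117 · 0.242 / 2e-05 = 1.595e+04.
Re > 4000 → turbulent. Relative roughness ε/D = 1.6e-06/0.242 = 6.61e-06. Swamee-Jain: f = 0.25/(log₁₀[6.61e-06/3.7 + 5.74/1.595e+04^0.9])² = 0.25/(log₁₀[1.79e-06 + 0.000947])² = 0.25/(-3.023)² = 0.02736.
Darcy-Weisbach: ΔP = f(L/D)(ρV²/2) = 0.02736·(111/0.242)·(1.18·1.117²/2) = 0.02736·458.7·0.7365 = 9.242 Pa.
Pumping power P = QΔP = 0.05139·9.242 = 0.4749 W = 0.475 W.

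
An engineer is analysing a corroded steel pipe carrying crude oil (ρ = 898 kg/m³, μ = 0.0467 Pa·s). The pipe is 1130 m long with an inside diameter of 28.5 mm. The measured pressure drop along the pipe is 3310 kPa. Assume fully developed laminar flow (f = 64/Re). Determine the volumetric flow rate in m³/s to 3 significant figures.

For laminar flow, f = 64/Re with Re = ρVD/μ, so Darcy-Weisbach reduces to ΔP = 32μLV/D². Solving for V: V = ΔP·D²/(32μL) = 3.31e+06·(0.0285)²/(32·0.0467·1130) = 1.592 m/s.
Check: Re = ρVD/μ = 898·1.592·0.0285/0.0467 = 872.5 < 2300, so the laminar assumption holds.
Q = V·A = 1.592·(π/4·0.0285²) = 0.001016 m³/s = 0.00102 m³/s.

Q ≈ 0.00102 m³/s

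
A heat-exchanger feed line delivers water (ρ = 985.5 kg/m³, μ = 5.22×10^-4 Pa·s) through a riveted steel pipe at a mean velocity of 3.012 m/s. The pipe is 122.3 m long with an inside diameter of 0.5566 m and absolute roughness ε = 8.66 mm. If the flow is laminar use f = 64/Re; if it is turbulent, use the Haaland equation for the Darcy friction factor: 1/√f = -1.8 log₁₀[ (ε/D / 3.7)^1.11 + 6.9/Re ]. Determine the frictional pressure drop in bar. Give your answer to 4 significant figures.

Reynolds number Re = ρVD/μ = 985.5 · 3.012 · 0.5566 / 0.000522 = 3.165e+06.
Re > 4000 → turbulent. Relative roughness ε/D = 0.00866/0.5566 = 0.0156. Haaland: 1/√f = -1.8 log₁₀[(0.0156/3.7)^1.11 + 6.9/3.165e+06] = -1.8 log₁₀[0.0023 + 2.18e-06] = 4.747, so f = 0.04438.
Darcy-Weisbach: ΔP = f(L/D)(ρV²/2) = 0.04438·(122.3/0.5566)·(985.5·3.012²/2) = 0.04438·219.7·4470 = 4.359e+04 Pa.
ΔP = 4.359e+04 Pa = 0.4359 bar.

ΔP ≈ 0.4359 bar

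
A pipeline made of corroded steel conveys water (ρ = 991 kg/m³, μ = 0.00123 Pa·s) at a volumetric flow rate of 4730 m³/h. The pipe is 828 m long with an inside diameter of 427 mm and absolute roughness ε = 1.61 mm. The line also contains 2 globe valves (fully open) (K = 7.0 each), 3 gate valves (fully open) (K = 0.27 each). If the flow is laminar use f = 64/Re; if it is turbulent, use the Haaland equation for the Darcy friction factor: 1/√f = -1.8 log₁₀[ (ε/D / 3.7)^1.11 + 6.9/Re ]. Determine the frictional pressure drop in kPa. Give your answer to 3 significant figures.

ΔP ≈ 2880 kPa

Q = 4730 m³/h = 4730/3600 = 1.314 m³/s.
Cross-sectional area A = πD²/4 = π(0.427)²/4 = 0.1432 m²; mean velocity V = Q/A = 1.314/0.1432 = 9.175 m/s.
Reynolds number Re = ρVD/μ = 991 · 9.175 · 0.427 / 0.00123 = 3.157e+06.
Re > 4000 → turbulent. Relative roughness ε/D = 0.00161/0.427 = 0.00377. Haaland: 1/√f = -1.8 log₁₀[(0.00377/3.7)^1.11 + 6.9/3.157e+06] = -1.8 log₁₀[0.000478 + 2.19e-06] = 5.974, so f = 0.02802.
Total minor-loss coefficient ΣK = 2·7 + 3·0.27 = 14.8.
ΔP = [f·L/D + ΣK]·(ρV²/2) = [0.02802·828/0.427 + 14.8]·(991·9.175²/2) = [54.33 + 14.8]·4.171e+04 = 2.884e+06 Pa.
ΔP = 2.884e+06 Pa = 2880 kPa.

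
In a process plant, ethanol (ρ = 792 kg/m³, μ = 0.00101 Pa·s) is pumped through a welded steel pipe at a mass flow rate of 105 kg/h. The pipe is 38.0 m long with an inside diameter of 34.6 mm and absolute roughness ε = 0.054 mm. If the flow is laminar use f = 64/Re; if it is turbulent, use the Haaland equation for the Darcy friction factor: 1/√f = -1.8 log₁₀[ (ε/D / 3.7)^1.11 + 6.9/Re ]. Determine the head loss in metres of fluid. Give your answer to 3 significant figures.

h_f ≈ 0.00517 m

ṁ = 105 kg/h = 105/3600 = 0.02917 kg/s.
A = πD²/4 = π(0.0346)²/4 = 0.0009402 m²; mean velocity V = ṁ/(ρA) = 0.02917/(792 · 0.0009402) = 0.03917 m/s.
Reynolds number Re = ρVD/μ = 792 · 0.03917 · 0.0346 / 0.00101 = 1063.
Re < 2300 → laminar flow, so f = 64/Re = 64/1063 = 0.06023 (the turbulent correlation is not needed).
Darcy-Weisbach: ΔP = f(L/D)(ρV²/2) = 0.06023·(38/0.0346)·(792·0.03917²/2) = 0.06023·1098·0.6075 = 40.18 Pa.
Head loss h_f = ΔP/(ρg) = 40.18/(792·9.81) = 0.00517 m.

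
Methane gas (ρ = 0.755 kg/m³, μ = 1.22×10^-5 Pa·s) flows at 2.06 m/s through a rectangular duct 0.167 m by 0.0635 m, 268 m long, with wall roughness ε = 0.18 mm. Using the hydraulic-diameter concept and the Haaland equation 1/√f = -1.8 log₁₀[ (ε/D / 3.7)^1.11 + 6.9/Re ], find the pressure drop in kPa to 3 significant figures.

ΔP ≈ 0.151 kPa

Hydraulic diameter D_h = 4A/P = 4·(0.167·0.0635)/(2·(0.167+0.0635)) = 0.04242/0.461 = 0.09201 m.
Re = ρVD_h/μ = 0.755·2.06·0.09201/1.22e-05 = 1.173e+04.
ε/D_h = 0.00018/0.09201 = 0.00196; Haaland gives 1/√f = -1.8 log₁₀[0.000231+0.000588] = 5.556, so f = 0.03239.
ΔP = f(L/D_h)(ρV²/2) = 0.03239·268/0.09201·1.602 = 151.1 Pa.
ΔP = 0.151 kPa.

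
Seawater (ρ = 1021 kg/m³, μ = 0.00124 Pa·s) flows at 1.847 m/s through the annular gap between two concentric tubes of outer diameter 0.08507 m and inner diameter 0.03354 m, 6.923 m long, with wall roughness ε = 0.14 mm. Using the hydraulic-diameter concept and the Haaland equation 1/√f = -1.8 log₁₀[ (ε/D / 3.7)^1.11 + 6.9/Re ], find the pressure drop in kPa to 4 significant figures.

Hydraulic diameter D_h = 4A/P = D_o - D_i = 0.08507 - 0.03354 = 0.05153 m.
Re = ρVD_h/μ = 1021·1.847·0.05153/0.00124 = 7.837e+04.
ε/D_h = 0.00014/0.05153 = 0.00272; Haaland gives 1/√f = -1.8 log₁₀[0.000332+8.8e-05] = 6.078, so f = 0.02707.
ΔP = f(L/D_h)(ρV²/2) = 0.02707·6.923/0.05153·1742 = 6333 Pa.
ΔP = 6.333 kPa.

ΔP ≈ 6.333 kPa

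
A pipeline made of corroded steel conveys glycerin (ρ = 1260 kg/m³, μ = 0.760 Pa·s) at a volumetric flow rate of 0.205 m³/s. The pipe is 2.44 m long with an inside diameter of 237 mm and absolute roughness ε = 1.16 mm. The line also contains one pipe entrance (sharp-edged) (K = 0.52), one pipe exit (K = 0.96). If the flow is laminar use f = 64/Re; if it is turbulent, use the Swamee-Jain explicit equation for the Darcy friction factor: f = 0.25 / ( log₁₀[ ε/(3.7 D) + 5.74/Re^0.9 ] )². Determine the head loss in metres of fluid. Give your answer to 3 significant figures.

h_f ≈ 2.03 m

Cross-sectional area A = πD²/4 = π(0.237)²/4 = 0.04412 m²; mean velocity V = Q/A = 0.205/0.04412 = 4.647 m/s.
Reynolds number Re = ρVD/μ = 1260 · 4.647 · 0.237 / 0.76 = 1826.
Re < 2300 → laminar flow, so f = 64/Re = 64/1826 = 0.03505 (the turbulent correlation is not needed).
Total minor-loss coefficient ΣK = 1·0.52 + 1·0.96 = 1.48.
ΔP = [f·L/D + ΣK]·(ρV²/2) = [0.03505·2.44/0.237 + 1.48]·(1260·4.647²/2) = [0.3609 + 1.48]·1.36e+04 = 2.504e+04 Pa.
Head loss h_f = ΔP/(ρg) = 2.504e+04/(1260·9.81) = 2.03 m.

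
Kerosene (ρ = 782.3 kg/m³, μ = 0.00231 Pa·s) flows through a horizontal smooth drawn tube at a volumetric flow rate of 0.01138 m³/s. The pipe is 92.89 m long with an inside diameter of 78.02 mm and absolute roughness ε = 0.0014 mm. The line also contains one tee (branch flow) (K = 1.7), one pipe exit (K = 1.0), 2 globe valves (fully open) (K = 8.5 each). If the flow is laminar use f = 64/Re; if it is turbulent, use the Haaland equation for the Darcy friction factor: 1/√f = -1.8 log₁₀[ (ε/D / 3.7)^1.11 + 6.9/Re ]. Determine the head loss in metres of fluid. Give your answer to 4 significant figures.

Cross-sectional area A = πD²/4 = π(0.07802)²/4 = 0.004781 m²; mean velocity V = Q/A = 0.01138/0.004781 = 2.38 m/s.
Reynolds number Re = ρVD/μ = 782.3 · 2.38 · 0.07802 / 0.00231 = 6.289e+04.
Re > 4000 → turbulent. Relative roughness ε/D = 1.4e-06/0.07802 = 1.79e-05. Haaland: 1/√f = -1.8 log₁₀[(1.79e-05/3.7)^1.11 + 6.9/6.289e+04] = -1.8 log₁₀[1.26e-06 + 0.00011] = 7.119, so f = 0.01973.
Total minor-loss coefficient ΣK = 1·1.7 + 1·1 + 2·8.5 = 19.7.
ΔP = [f·L/D + ΣK]·(ρV²/2) = [0.01973·92.89/0.07802 + 19.7]·(782.3·2.38²/2) = [23.49 + 19.7]·2216 = 9.573e+04 Pa.
Head loss h_f = ΔP/(ρg) = 9.573e+04/(782.3·9.81) = 12.47 m.

h_f ≈ 12.47 m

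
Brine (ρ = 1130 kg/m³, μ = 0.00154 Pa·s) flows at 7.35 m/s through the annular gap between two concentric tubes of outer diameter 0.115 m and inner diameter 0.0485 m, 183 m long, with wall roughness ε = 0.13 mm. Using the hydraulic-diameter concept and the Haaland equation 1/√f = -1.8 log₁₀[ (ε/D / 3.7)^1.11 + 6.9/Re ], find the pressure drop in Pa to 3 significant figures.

ΔP ≈ 2.00×10^6 Pa

Hydraulic diameter D_h = 4A/P = D_o - D_i = 0.115 - 0.0485 = 0.0665 m.
Re = ρVD_h/μ = 1130·7.35·0.0665/0.00154 = 3.586e+05.
ε/D_h = 0.00013/0.0665 = 0.00195; Haaland gives 1/√f = -1.8 log₁₀[0.00023+1.92e-05] = 6.485, so f = 0.02378.
ΔP = f(L/D_h)(ρV²/2) = 0.02378·183/0.0665·3.052e+04 = 1.997e+06 Pa.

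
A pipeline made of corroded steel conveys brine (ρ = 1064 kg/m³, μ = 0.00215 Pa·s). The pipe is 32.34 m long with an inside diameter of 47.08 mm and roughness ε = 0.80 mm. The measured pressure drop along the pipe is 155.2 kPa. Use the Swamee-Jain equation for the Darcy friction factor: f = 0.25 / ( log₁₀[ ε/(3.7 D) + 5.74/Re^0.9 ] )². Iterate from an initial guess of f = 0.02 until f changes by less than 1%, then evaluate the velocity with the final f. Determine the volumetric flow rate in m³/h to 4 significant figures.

Rearranging Darcy-Weisbach: V = √(2·ΔP·D/(f·L·ρ)). With ε/D = 0.0008/0.04708 = 0.017, iterate starting from f = 0.02:
  f = 0.02 → V = √(2·1.552e+05·0.04708/(0.02·32.34·1064)) = 4.608 m/s; Re = ρVD/μ = 1.074e+05; f → 0.04636
  f = 0.04636 → V = 3.027 m/s; Re = 7.052e+04; f → 0.04665
Converged (Δf/f < 1%). With the final f = 0.04665: V = √(2·1.552e+05·0.04708/(0.04665·32.34·1064)) = 3.017 m/s.
Q = V·A = 3.017·(π/4·0.04708²) = 0.005253 m³/s = 18.91 m³/h.

Q ≈ 18.91 m³/h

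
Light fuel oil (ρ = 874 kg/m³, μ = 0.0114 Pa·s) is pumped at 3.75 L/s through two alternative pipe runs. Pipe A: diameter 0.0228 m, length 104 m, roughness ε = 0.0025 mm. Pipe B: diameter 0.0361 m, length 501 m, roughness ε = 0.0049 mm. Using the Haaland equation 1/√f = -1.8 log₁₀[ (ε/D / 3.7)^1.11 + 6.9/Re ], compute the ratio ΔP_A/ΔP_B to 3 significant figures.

Pipe A: V = Q/A = 0.00375/0.0004083 = 9.185 m/s; Re = 1.606e+04; ε/D = 0.00011; Haaland → f = 0.02738; ΔP_A = f(L/D)(ρV²/2) = 4.605e+06 Pa.
Pipe B: V = Q/A = 0.00375/0.001024 = 3.664 m/s; Re = 1.014e+04; ε/D = 0.000136; Haaland → f = 0.03092; ΔP_B = f(L/D)(ρV²/2) = 2.517e+06 Pa.
ΔP_A/ΔP_B = 4.605e+06/2.517e+06 = 1.83.

ΔP_A/ΔP_B ≈ 1.83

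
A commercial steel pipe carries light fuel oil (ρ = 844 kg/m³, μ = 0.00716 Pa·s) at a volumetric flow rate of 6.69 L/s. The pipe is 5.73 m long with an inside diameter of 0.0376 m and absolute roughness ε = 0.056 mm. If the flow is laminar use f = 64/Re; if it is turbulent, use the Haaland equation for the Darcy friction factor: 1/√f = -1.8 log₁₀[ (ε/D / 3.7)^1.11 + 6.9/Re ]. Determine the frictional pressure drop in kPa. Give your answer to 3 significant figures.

ΔP ≈ 63.5 kPa

Q = 6.69 L/s = 6.69/1000 = 0.00669 m³/s.
Cross-sectional area A = πD²/4 = π(0.0376)²/4 = 0.00111 m²; mean velocity V = Q/A = 0.00669/0.00111 = 6.025 m/s.
Reynolds number Re = ρVD/μ = 844 · 6.025 · 0.0376 / 0.00716 = 2.67e+04.
Re > 4000 → turbulent. Relative roughness ε/D = 5.6e-05/0.0376 = 0.00149. Haaland: 1/√f = -1.8 log₁₀[(0.00149/3.7)^1.11 + 6.9/2.67e+04] = -1.8 log₁₀[0.00017 + 0.000258] = 6.062, so f = 0.02721.
Darcy-Weisbach: ΔP = f(L/D)(ρV²/2) = 0.02721·(5.73/0.0376)·(844·6.025²/2) = 0.02721·152.4·1.532e+04 = 6.353e+04 Pa.
ΔP = 6.353e+04 Pa = 63.5 kPa.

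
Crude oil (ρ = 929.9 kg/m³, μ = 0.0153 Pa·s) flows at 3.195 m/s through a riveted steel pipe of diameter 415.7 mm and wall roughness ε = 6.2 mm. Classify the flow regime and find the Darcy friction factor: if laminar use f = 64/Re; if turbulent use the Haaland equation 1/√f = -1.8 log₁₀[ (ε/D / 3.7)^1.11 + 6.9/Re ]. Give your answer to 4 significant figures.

f ≈ 0.04424

Re = ρVD/μ = 929.9·3.195·0.4157/0.0153 = 8.072e+04.
Re > 4000 → turbulent. ε/D = 0.0062/0.4157 = 0.0149; Haaland: 1/√f = -1.8 log₁₀[0.0022 + 8.55e-05] = 4.755, so f = 0.04424.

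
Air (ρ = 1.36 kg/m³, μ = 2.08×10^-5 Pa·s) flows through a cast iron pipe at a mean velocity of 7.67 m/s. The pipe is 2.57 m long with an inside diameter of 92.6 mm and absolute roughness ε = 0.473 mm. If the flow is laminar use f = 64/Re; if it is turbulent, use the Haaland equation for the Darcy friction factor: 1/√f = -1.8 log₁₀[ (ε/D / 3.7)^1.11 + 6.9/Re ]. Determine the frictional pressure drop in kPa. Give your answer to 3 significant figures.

ΔP ≈ 0.0359 kPa

Reynolds number Re = ρVD/μ = 1.36 · 7.67 · 0.0926 / 2.08e-05 = 4.644e+04.
Re > 4000 → turbulent. Relative roughness ε/D = 0.000473/0.0926 = 0.00511. Haaland: 1/√f = -1.8 log₁₀[(0.00511/3.7)^1.11 + 6.9/4.644e+04] = -1.8 log₁₀[0.000669 + 0.000149] = 5.557, so f = 0.03238.
Darcy-Weisbach: ΔP = f(L/D)(ρV²/2) = 0.03238·(2.57/0.0926)·(1.36·7.67²/2) = 0.03238·27.75·40 = 35.95 Pa.
ΔP = 35.95 Pa = 0.0359 kPa.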